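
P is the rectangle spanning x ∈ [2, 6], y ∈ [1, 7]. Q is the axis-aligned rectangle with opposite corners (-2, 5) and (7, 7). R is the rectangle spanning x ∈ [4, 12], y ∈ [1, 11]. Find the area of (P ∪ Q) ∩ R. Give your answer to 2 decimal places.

14.00

The region (P ∪ Q) ∩ R is the polygon with vertices (4,1), (4,7), (6,7), (7,7), (7,5), (6,5), (6,1).
By the shoelace formula its area is 14.00.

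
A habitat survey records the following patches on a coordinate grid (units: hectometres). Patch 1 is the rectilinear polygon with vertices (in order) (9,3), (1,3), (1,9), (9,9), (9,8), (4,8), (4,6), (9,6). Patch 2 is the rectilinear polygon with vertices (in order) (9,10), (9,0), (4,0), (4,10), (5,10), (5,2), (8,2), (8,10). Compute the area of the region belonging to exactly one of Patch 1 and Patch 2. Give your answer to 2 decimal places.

48.00

|Patch 1| = 38, |Patch 2| = 26, |Patch 1∩Patch 2| = 8.
|Patch 1 △ Patch 2| = |Patch 1| + |Patch 2| − 2·|Patch 1∩Patch 2| = 38 + 26 − 16 = 48.00.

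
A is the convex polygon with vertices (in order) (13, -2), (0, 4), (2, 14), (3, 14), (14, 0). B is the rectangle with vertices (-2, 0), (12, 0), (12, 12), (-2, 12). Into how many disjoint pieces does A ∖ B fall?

A ∖ B splits into 2 disjoint pieces (area 7.8788, area 3.9714).

2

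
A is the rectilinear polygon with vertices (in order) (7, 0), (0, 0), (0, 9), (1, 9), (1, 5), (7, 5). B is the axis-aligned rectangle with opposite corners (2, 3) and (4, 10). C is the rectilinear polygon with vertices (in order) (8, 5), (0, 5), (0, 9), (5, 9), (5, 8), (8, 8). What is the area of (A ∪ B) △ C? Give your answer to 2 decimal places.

|A ∪ B| = 49.
|(A ∪ B) ∩ C| = 12.
|(A ∪ B) △ C| = 49 + 29 − 24 = 54.00.

54.00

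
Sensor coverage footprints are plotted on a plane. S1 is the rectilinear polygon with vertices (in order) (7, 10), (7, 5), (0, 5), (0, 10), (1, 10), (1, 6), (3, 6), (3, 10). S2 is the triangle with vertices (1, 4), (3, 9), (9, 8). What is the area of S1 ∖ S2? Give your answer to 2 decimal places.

|S1| = 27, |S1∩S2| = 12.0667.
|S1 ∖ S2| = |S1| − |S1∩S2| = 27 − 12.0667 = 14.93.

14.93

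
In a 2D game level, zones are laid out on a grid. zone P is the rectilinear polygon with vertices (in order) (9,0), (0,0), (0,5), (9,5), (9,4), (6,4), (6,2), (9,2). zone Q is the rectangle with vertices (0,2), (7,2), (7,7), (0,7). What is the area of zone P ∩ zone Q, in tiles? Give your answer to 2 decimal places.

19.00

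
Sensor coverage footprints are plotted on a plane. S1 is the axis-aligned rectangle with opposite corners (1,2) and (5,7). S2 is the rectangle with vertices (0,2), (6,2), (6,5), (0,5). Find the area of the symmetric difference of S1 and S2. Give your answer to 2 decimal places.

14.00

|S1∩S2|: x∈[1,5], y∈[2,5] → 4·3 = 12.
|S1 △ S2| = |S1| + |S2| − 2·|S1∩S2| = 20 + 18 − 24 = 14.00.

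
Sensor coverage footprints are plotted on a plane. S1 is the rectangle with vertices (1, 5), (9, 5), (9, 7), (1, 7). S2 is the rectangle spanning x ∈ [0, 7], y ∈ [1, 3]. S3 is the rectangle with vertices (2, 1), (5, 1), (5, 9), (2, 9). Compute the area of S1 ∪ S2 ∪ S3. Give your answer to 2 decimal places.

By inclusion–exclusion:
Individual areas: |S1| = 16, |S2| = 14, |S3| = 24.
|S1∩S2| = 0 (no overlap).
|S1∩S3|: x∈[2,5], y∈[5,7] → 3·2 = 6.
|S2∩S3|: x∈[2,5], y∈[1,3] → 3·2 = 6.
|S1∩S2∩S3| = 0.
|S1 ∪ S2 ∪ S3| = 54 − 12 + 0 = 42.00.

42.00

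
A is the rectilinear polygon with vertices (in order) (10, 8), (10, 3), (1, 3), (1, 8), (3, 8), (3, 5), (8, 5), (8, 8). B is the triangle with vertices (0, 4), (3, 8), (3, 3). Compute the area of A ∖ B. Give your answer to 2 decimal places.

|A| = 30, |A∩B| = 6.6667.
|A ∖ B| = |A| − |A∩B| = 30 − 6.6667 = 23.33.

23.33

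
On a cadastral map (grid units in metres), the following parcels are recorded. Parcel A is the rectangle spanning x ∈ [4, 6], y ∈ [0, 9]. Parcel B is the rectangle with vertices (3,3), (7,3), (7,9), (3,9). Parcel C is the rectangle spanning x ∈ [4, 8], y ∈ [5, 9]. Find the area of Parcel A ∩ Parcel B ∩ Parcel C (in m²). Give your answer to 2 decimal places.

8.00

The intersection is the polygon with vertices (4,9), (6,9), (6,5), (4,5).
By the shoelace formula its area is 8.00.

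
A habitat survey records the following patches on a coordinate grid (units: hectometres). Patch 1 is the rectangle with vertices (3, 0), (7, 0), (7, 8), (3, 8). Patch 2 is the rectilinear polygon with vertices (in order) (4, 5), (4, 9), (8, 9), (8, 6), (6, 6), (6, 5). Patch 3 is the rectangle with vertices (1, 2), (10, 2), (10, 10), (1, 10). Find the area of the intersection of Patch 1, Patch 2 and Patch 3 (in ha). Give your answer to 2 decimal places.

The intersection is the polygon with vertices (7,6), (6,6), (6,5), (4,5), (4,8), (7,8).
By the shoelace formula its area is 8.00.

8.00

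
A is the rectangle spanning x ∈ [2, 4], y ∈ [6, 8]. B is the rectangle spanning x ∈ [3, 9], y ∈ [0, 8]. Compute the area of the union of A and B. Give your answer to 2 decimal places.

By inclusion–exclusion:
Individual areas: |A| = 4, |B| = 48.
|A∩B|: x∈[3,4], y∈[6,8] → 1·2 = 2.
|A ∪ B| = 52 − 2 = 50.00.

50.00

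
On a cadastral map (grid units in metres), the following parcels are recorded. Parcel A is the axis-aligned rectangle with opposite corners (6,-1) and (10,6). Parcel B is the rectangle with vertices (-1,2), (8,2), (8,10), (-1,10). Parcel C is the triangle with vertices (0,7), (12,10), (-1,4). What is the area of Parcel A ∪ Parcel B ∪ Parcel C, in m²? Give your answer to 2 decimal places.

By inclusion–exclusion:
Individual areas: |Parcel A| = 28, |Parcel B| = 72, |Parcel C| = 16.5.
|Parcel A∩Parcel B|: x∈[6,8], y∈[2,6] → 2·4 = 8.
|Parcel A∩Parcel C| = 0.
|Parcel B∩Parcel C| = 14.8077.
|Parcel A∩Parcel B∩Parcel C| = 0.
|Parcel A ∪ Parcel B ∪ Parcel C| = 116.5 − 22.8077 + 0 = 93.69.

93.69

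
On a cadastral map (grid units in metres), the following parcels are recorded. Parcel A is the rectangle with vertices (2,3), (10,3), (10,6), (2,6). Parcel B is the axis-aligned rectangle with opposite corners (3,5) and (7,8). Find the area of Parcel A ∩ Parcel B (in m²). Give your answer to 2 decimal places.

4.00

|Parcel A∩Parcel B|: x∈[3,7], y∈[5,6] → 4·1 = 4.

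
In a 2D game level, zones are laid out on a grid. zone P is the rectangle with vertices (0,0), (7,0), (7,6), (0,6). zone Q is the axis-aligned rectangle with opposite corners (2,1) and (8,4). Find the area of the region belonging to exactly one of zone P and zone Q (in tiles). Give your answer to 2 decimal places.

|zone P∩zone Q|: x∈[2,7], y∈[1,4] → 5·3 = 15.
|zone P △ zone Q| = |zone P| + |zone Q| − 2·|zone P∩zone Q| = 42 + 18 − 30 = 30.00.

30.00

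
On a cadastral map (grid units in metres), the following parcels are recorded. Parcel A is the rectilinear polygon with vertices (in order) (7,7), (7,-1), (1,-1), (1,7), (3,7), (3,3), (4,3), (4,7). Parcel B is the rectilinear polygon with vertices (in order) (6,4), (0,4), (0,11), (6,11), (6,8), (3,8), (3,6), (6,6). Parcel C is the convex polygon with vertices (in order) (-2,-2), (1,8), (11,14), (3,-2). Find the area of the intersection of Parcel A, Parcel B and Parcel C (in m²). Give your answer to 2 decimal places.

10.00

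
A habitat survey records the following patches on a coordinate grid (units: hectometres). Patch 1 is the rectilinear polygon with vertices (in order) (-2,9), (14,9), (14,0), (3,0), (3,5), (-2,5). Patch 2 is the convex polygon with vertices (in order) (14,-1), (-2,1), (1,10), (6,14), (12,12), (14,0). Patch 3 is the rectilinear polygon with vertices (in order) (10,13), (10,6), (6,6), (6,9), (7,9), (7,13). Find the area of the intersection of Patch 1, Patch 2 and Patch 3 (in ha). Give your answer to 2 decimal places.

The intersection is the polygon with vertices (7,9), (10,9), (10,6), (6,6), (6,9).
By the shoelace formula its area is 12.00.

12.00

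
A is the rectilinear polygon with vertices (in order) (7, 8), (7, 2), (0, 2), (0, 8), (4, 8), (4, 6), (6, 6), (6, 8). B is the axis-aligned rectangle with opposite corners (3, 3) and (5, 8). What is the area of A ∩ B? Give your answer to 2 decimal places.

8.00

The intersection is the polygon with vertices (4,8), (4,6), (5,6), (5,3), (3,3), (3,8).
By the shoelace formula its area is 8.00.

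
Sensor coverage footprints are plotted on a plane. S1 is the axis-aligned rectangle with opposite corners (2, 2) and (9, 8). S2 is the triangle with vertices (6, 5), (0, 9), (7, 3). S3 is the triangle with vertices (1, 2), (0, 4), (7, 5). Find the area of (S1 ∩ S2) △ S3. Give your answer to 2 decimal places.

10.33

|S1 ∩ S2| = 3.619.
|(S1 ∩ S2) ∩ S3| = 0.393.
|(S1 ∩ S2) △ S3| = 3.619 + 7.5 − 0.786 = 10.33.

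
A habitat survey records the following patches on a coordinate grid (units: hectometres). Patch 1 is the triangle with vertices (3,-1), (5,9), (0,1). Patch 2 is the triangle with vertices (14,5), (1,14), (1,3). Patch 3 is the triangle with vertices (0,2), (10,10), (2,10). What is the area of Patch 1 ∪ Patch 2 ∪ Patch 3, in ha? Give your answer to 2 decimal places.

By inclusion–exclusion:
Individual areas: |Patch 1| = 17, |Patch 2| = 71.5, |Patch 3| = 32.
|Patch 1∩Patch 2| = 7.0331.
|Patch 1∩Patch 3| = 4.5536.
|Patch 2∩Patch 3| = 28.4424.
|Patch 1∩Patch 2∩Patch 3| = 4.5529.
|Patch 1 ∪ Patch 2 ∪ Patch 3| = 120.5 − 40.029 + 4.5529 = 85.02.

85.02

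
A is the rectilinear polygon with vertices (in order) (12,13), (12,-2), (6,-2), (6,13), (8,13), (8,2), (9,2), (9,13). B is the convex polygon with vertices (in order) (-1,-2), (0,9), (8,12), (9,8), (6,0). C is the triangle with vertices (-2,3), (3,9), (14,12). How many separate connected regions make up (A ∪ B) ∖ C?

(A ∪ B) ∖ C splits into 3 disjoint pieces (area 106.5403, area 17.7155, area 5.8636).

3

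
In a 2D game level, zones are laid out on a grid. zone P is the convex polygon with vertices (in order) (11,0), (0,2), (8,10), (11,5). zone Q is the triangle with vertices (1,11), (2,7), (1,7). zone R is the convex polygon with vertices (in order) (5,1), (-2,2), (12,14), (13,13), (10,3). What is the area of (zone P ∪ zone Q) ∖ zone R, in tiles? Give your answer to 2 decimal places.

|zone P ∪ zone Q| = 61.5.
|(zone P ∪ zone Q) ∩ zone R| = 48.2767.
|(zone P ∪ zone Q) ∖ zone R| = 61.5 − 48.2767 = 13.22.

13.22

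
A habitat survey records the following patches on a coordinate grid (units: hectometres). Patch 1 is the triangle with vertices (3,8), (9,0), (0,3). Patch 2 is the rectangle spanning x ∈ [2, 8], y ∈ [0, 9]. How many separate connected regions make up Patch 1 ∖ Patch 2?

2

Patch 1 ∖ Patch 2 splits into 2 disjoint pieces (area 0.5, area 4).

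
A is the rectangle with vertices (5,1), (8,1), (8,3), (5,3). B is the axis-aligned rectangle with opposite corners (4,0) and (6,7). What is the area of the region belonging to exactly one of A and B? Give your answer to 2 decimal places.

|A∩B|: x∈[5,6], y∈[1,3] → 1·2 = 2.
|A △ B| = |A| + |B| − 2·|A∩B| = 6 + 14 − 4 = 16.00.

16.00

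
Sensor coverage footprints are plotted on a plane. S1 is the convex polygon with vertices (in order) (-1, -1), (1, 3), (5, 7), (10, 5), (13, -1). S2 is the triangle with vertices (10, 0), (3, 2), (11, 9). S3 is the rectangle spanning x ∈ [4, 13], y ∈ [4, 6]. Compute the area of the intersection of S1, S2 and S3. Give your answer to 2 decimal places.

The intersection is the polygon with vertices (10.454,4.091), (10.444,4), (5.286,4), (7.549,5.98), (10,5).
By the shoelace formula its area is 6.14.

6.14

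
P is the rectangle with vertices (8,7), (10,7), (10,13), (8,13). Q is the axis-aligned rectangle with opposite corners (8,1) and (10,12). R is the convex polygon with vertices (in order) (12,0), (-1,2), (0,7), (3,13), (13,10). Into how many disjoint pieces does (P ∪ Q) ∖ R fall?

(P ∪ Q) ∖ R is a single connected region.

1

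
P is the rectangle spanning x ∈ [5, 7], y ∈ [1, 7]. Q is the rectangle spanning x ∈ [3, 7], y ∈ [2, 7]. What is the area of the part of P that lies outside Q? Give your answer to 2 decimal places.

2.00

|P∩Q|: x∈[5,7], y∈[2,7] → 2·5 = 10.
|P| = 12.
|P ∖ Q| = |P| − |P∩Q| = 12 − 10 = 2.00.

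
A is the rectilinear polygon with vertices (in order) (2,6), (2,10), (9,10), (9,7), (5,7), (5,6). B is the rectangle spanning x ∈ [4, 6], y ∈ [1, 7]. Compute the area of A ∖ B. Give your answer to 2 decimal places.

|A| = 24, |A∩B| = 1.
|A ∖ B| = |A| − |A∩B| = 24 − 1 = 23.00.

23.00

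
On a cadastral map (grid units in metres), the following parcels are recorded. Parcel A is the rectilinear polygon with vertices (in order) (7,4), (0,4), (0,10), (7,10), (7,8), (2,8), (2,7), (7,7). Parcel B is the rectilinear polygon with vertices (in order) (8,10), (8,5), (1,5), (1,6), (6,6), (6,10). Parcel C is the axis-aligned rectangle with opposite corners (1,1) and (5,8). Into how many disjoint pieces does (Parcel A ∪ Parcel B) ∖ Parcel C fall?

(Parcel A ∪ Parcel B) ∖ Parcel C is a single connected region.

1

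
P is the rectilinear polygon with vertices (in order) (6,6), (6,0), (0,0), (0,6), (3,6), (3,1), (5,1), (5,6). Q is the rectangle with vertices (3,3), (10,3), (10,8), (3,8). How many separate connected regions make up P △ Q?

P △ Q is a single connected region.

1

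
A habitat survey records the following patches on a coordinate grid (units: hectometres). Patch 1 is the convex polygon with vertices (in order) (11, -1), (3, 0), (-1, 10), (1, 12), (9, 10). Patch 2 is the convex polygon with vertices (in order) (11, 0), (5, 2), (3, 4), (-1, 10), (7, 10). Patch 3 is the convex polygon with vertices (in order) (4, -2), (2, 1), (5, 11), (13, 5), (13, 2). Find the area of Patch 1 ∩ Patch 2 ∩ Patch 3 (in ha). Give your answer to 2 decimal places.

The intersection is the polygon with vertices (5,2), (3,4), (2.931,4.103), (4.7,10), (6.333,10), (7.286,9.286), (10.623,0.943), (9.571,0.476).
By the shoelace formula its area is 42.37.

42.37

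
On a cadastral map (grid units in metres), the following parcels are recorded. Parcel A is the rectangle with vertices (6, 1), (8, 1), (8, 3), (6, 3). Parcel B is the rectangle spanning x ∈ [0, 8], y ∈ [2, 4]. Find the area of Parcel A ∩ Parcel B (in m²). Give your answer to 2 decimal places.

|Parcel A∩Parcel B|: x∈[6,8], y∈[2,3] → 2·1 = 2.

2.00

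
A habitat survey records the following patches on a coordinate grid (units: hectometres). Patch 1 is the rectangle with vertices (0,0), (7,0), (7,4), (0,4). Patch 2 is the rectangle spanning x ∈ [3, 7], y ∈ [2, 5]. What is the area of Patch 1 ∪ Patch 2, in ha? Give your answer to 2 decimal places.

32.00

By inclusion–exclusion:
Individual areas: |Patch 1| = 28, |Patch 2| = 12.
|Patch 1∩Patch 2|: x∈[3,7], y∈[2,4] → 4·2 = 8.
|Patch 1 ∪ Patch 2| = 40 − 8 = 32.00.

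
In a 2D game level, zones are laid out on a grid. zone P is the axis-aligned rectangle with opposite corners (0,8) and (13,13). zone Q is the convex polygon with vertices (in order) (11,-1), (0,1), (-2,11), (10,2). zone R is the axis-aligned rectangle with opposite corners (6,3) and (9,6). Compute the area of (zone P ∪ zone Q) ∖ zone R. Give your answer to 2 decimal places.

127.33

|zone P ∪ zone Q| = 130.
|(zone P ∪ zone Q) ∩ zone R| = 2.6667.
|(zone P ∪ zone Q) ∖ zone R| = 130 − 2.6667 = 127.33.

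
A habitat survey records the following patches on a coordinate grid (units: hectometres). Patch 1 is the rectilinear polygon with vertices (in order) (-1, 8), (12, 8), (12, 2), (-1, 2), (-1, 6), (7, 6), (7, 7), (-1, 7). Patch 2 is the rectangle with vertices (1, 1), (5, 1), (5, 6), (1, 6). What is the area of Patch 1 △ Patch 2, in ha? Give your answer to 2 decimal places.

|Patch 1| = 70, |Patch 2| = 20, |Patch 1∩Patch 2| = 16.
|Patch 1 △ Patch 2| = |Patch 1| + |Patch 2| − 2·|Patch 1∩Patch 2| = 70 + 20 − 32 = 58.00.

58.00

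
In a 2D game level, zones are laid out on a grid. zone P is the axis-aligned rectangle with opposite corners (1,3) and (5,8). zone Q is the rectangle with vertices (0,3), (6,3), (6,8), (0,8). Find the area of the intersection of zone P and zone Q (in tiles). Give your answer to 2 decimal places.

|zone P∩zone Q|: x∈[1,5], y∈[3,8] → 4·5 = 20.

20.00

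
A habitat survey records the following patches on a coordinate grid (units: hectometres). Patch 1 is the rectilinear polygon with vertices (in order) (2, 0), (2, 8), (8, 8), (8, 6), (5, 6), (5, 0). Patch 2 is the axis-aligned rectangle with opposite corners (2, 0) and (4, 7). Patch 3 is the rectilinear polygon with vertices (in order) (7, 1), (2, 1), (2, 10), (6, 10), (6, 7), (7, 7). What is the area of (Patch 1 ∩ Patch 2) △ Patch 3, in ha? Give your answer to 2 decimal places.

|Patch 1 ∩ Patch 2| = 14.
|(Patch 1 ∩ Patch 2) ∩ Patch 3| = 12.
|(Patch 1 ∩ Patch 2) △ Patch 3| = 14 + 42 − 24 = 32.00.

32.00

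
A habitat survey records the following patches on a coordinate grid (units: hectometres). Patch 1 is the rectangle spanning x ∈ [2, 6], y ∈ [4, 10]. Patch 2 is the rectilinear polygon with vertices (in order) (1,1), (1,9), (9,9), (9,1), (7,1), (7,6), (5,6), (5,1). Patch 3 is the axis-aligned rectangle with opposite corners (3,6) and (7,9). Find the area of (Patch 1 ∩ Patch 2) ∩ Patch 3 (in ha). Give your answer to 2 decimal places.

9.00

The region (Patch 1 ∩ Patch 2) ∩ Patch 3 is the polygon with vertices (5,6), (3,6), (3,9), (6,9), (6,6).
By the shoelace formula its area is 9.00.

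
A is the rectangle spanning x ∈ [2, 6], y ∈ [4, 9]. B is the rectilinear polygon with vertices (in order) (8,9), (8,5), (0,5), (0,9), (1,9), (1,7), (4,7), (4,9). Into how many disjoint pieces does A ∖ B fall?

2

A ∖ B splits into 2 disjoint pieces (area 4, area 4).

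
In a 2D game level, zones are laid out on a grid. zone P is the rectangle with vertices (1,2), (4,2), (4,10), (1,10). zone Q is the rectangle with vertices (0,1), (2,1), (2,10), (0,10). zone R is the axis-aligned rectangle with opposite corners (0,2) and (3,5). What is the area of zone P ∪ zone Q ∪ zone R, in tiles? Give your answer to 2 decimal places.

By inclusion–exclusion:
Individual areas: |zone P| = 24, |zone Q| = 18, |zone R| = 9.
|zone P∩zone Q|: x∈[1,2], y∈[2,10] → 1·8 = 8.
|zone P∩zone R|: x∈[1,3], y∈[2,5] → 2·3 = 6.
|zone Q∩zone R|: x∈[0,2], y∈[2,5] → 2·3 = 6.
|zone P∩zone Q∩zone R| = 3.
|zone P ∪ zone Q ∪ zone R| = 51 − 20 + 3 = 34.00.

34.00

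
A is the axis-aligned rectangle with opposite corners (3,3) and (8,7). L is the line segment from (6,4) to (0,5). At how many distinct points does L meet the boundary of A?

1

The segment meets the boundary at (3,4.5).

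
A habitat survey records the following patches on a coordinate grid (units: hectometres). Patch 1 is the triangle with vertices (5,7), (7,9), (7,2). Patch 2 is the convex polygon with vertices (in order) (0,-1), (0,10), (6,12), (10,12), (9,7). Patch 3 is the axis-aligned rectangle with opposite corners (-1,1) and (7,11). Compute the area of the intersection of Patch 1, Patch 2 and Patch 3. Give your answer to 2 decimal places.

The intersection is the polygon with vertices (7,5.222), (6.049,4.377), (5,7), (7,9).
By the shoelace formula its area is 5.47.

5.47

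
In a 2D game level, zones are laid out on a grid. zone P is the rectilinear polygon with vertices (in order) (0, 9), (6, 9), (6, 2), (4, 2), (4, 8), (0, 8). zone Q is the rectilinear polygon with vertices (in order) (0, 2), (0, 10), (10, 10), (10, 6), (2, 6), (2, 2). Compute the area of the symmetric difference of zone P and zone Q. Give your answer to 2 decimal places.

|zone P| = 18, |zone Q| = 48, |zone P∩zone Q| = 10.
|zone P △ zone Q| = |zone P| + |zone Q| − 2·|zone P∩zone Q| = 18 + 48 − 20 = 46.00.

46.00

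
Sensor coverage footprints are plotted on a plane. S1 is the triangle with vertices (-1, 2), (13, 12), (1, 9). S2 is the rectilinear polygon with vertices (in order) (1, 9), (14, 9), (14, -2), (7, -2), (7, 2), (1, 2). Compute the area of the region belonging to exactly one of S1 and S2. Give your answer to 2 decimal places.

|S1| = 39, |S2| = 119, |S1∩S2| = 21.7286.
|S1 △ S2| = |S1| + |S2| − 2·|S1∩S2| = 39 + 119 − 43.4571 = 114.54.

114.54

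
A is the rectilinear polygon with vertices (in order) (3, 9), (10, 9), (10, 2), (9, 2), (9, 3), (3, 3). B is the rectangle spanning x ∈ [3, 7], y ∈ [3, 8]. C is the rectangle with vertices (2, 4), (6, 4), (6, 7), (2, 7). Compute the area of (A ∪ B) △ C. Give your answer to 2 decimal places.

37.00

|A ∪ B| = 43.
|(A ∪ B) ∩ C| = 9.
|(A ∪ B) △ C| = 43 + 12 − 18 = 37.00.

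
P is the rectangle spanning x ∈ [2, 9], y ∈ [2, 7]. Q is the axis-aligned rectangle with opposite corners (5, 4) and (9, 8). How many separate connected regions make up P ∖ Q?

1

P ∖ Q is a single connected region.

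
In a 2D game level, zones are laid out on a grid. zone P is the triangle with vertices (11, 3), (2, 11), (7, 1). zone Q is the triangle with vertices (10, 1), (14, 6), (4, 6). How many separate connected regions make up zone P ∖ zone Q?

zone P ∖ zone Q splits into 2 disjoint pieces (area 7.8125, area 5.0223).

2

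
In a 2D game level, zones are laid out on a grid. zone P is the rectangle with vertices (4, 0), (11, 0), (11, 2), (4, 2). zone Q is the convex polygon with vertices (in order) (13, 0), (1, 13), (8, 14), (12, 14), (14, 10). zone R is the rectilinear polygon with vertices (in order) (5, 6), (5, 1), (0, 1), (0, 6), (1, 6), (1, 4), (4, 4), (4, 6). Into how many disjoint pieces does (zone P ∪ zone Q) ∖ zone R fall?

(zone P ∪ zone Q) ∖ zone R splits into 2 disjoint pieces (area 13, area 91.5).

2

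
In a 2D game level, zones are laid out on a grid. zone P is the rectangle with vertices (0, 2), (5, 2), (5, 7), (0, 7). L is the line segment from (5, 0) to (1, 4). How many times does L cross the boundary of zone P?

1

The segment meets the boundary at (3,2).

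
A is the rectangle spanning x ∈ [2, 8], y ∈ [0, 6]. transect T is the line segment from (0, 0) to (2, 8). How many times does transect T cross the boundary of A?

0

The segment lies entirely outside A and never meets its boundary.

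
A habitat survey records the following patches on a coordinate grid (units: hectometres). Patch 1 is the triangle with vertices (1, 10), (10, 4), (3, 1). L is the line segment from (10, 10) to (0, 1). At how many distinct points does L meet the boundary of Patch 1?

2

The segment meets the boundary at (2.5,3.25), (6.17,6.553).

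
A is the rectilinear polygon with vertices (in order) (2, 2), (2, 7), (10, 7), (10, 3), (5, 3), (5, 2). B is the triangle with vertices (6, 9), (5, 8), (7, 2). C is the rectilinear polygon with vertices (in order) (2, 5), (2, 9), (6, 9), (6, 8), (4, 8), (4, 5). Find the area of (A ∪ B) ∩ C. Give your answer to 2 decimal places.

|A ∪ B| = 36.7143.
|(A ∪ B) ∩ C| = 4.50.

4.50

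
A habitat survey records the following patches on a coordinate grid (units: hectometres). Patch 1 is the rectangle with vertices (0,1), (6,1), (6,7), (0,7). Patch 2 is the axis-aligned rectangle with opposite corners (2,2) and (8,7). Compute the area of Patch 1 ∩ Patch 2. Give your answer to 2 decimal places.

|Patch 1∩Patch 2|: x∈[2,6], y∈[2,7] → 4·5 = 20.

20.00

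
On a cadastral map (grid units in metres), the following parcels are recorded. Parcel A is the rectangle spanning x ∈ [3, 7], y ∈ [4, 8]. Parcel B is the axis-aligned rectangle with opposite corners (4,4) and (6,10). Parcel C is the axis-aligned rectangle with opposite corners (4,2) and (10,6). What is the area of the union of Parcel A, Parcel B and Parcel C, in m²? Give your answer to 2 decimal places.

By inclusion–exclusion:
Individual areas: |Parcel A| = 16, |Parcel B| = 12, |Parcel C| = 24.
|Parcel A∩Parcel B|: x∈[4,6], y∈[4,8] → 2·4 = 8.
|Parcel A∩Parcel C|: x∈[4,7], y∈[4,6] → 3·2 = 6.
|Parcel B∩Parcel C|: x∈[4,6], y∈[4,6] → 2·2 = 4.
|Parcel A∩Parcel B∩Parcel C| = 4.
|Parcel A ∪ Parcel B ∪ Parcel C| = 52 − 18 + 4 = 38.00.

38.00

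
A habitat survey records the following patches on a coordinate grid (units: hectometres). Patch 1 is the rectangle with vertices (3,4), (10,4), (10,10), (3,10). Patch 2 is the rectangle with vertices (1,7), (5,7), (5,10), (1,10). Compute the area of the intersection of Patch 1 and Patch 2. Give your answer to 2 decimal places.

6.00

|Patch 1∩Patch 2|: x∈[3,5], y∈[7,10] → 2·3 = 6.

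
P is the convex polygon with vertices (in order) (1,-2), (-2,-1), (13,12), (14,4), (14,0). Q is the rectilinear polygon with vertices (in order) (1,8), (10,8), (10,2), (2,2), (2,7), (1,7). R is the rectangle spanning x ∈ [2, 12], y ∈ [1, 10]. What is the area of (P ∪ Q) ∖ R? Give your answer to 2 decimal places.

|P ∪ Q| = 126.6641.
|(P ∪ Q) ∩ R| = 74.9231.
|(P ∪ Q) ∖ R| = 126.6641 − 74.9231 = 51.74.

51.74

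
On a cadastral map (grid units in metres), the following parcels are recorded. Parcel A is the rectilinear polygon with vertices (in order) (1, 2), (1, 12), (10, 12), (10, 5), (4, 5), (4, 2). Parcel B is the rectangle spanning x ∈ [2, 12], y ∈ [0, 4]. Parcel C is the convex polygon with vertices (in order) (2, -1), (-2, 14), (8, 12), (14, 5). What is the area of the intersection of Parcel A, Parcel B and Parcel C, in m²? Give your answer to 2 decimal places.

4.00

The intersection is the polygon with vertices (2,2), (2,4), (4,4), (4,2).
By the shoelace formula its area is 4.00.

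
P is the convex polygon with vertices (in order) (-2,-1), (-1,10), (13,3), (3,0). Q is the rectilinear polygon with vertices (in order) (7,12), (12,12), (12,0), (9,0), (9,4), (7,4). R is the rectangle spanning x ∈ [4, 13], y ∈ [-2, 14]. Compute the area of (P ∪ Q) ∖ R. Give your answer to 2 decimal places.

|P ∪ Q| = 126.
|(P ∪ Q) ∩ R| = 75.4.
|(P ∪ Q) ∖ R| = 126 − 75.4 = 50.60.

50.60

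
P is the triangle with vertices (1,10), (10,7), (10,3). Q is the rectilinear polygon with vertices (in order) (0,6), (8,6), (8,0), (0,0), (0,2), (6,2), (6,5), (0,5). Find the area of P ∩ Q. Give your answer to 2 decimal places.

The intersection is the polygon with vertices (6.143,6), (8,6), (8,4.556).
By the shoelace formula its area is 1.34.

1.34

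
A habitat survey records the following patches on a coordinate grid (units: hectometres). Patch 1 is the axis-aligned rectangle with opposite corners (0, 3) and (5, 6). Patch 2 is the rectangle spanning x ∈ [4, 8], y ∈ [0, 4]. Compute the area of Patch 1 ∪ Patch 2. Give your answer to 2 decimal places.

30.00

By inclusion–exclusion:
Individual areas: |Patch 1| = 15, |Patch 2| = 16.
|Patch 1∩Patch 2|: x∈[4,5], y∈[3,4] → 1·1 = 1.
|Patch 1 ∪ Patch 2| = 31 − 1 = 30.00.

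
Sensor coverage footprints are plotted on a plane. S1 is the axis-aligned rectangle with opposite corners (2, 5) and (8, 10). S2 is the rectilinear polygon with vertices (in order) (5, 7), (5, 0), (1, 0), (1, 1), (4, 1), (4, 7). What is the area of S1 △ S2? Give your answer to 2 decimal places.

36.00

|S1| = 30, |S2| = 10, |S1∩S2| = 2.
|S1 △ S2| = |S1| + |S2| − 2·|S1∩S2| = 30 + 10 − 4 = 36.00.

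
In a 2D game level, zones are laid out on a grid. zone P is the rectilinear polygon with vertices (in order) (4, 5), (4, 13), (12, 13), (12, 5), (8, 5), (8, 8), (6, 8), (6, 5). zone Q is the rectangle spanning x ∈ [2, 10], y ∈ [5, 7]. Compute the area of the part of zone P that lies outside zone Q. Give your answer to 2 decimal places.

50.00

|zone P| = 58, |zone P∩zone Q| = 8.
|zone P ∖ zone Q| = |zone P| − |zone P∩zone Q| = 58 − 8 = 50.00.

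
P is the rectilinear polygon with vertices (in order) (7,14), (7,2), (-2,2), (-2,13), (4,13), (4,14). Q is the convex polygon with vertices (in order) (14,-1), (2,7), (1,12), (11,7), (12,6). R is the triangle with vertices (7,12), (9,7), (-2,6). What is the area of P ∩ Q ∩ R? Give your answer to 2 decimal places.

The intersection is the polygon with vertices (2,7), (1.706,8.471), (4.429,10.286), (7,9), (7,6.818), (2.84,6.44).
By the shoelace formula its area is 14.83.

14.83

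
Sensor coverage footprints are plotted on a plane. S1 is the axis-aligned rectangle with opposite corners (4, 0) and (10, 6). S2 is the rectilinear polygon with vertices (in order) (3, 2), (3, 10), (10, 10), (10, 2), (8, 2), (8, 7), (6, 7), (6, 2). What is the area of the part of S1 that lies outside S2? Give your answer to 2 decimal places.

20.00

|S1| = 36, |S1∩S2| = 16.
|S1 ∖ S2| = |S1| − |S1∩S2| = 36 − 16 = 20.00.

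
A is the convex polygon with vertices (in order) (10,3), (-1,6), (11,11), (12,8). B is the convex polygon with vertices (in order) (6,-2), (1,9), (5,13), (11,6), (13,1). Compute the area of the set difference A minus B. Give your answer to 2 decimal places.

14.36

|A| = 51, |A∩B| = 36.6374.
|A ∖ B| = |A| − |A∩B| = 51 − 36.6374 = 14.36.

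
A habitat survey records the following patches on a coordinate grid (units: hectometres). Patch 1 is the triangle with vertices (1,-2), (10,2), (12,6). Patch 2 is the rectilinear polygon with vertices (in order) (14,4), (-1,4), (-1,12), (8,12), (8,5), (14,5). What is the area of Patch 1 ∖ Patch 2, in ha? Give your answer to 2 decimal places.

12.69

|Patch 1| = 14, |Patch 1∩Patch 2| = 1.3125.
|Patch 1 ∖ Patch 2| = |Patch 1| − |Patch 1∩Patch 2| = 14 − 1.3125 = 12.69.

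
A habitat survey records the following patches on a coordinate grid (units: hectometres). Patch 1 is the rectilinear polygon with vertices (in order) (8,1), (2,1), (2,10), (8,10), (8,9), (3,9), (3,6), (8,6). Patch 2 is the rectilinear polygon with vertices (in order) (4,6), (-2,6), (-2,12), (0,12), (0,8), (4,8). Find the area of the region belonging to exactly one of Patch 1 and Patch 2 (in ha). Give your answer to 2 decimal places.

55.00

|Patch 1| = 39, |Patch 2| = 20, |Patch 1∩Patch 2| = 2.
|Patch 1 △ Patch 2| = |Patch 1| + |Patch 2| − 2·|Patch 1∩Patch 2| = 39 + 20 − 4 = 55.00.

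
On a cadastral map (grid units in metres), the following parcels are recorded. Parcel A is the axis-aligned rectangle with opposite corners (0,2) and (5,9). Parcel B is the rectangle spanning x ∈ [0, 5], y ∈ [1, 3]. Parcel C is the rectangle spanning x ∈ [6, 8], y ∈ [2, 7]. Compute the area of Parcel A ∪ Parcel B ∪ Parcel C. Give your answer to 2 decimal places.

By inclusion–exclusion:
Individual areas: |Parcel A| = 35, |Parcel B| = 10, |Parcel C| = 10.
|Parcel A∩Parcel B|: x∈[0,5], y∈[2,3] → 5·1 = 5.
|Parcel A∩Parcel C| = 0 (no overlap).
|Parcel B∩Parcel C| = 0 (no overlap).
|Parcel A∩Parcel B∩Parcel C| = 0.
|Parcel A ∪ Parcel B ∪ Parcel C| = 55 − 5 + 0 = 50.00.

50.00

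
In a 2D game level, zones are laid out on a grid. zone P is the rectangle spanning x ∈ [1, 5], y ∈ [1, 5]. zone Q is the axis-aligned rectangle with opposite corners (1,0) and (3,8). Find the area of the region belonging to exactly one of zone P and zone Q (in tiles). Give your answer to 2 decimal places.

16.00

|zone P∩zone Q|: x∈[1,3], y∈[1,5] → 2·4 = 8.
|zone P △ zone Q| = |zone P| + |zone Q| − 2·|zone P∩zone Q| = 16 + 16 − 16 = 16.00.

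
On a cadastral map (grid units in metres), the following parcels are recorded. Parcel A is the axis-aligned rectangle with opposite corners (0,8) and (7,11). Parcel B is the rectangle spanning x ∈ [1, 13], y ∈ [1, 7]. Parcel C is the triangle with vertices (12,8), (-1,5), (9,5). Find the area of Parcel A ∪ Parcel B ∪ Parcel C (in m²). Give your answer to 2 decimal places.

95.13

By inclusion–exclusion:
Individual areas: |Parcel A| = 21, |Parcel B| = 72, |Parcel C| = 15.
|Parcel A∩Parcel B| = 0 (no overlap).
|Parcel A∩Parcel C| = 0.
|Parcel B∩Parcel C| = 12.8718.
|Parcel A∩Parcel B∩Parcel C| = 0.
|Parcel A ∪ Parcel B ∪ Parcel C| = 108 − 12.8718 + 0 = 95.13.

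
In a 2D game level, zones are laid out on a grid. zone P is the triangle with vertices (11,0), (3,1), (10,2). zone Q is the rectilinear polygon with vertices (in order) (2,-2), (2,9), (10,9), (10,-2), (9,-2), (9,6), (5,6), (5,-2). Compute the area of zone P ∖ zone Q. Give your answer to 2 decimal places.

5.22

|zone P| = 7.5, |zone P∩zone Q| = 2.2768.
|zone P ∖ zone Q| = |zone P| − |zone P∩zone Q| = 7.5 − 2.2768 = 5.22.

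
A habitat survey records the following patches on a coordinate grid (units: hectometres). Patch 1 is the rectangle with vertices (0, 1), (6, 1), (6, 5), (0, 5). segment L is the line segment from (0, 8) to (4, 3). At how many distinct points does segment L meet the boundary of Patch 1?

The segment meets the boundary at (2.4,5).

1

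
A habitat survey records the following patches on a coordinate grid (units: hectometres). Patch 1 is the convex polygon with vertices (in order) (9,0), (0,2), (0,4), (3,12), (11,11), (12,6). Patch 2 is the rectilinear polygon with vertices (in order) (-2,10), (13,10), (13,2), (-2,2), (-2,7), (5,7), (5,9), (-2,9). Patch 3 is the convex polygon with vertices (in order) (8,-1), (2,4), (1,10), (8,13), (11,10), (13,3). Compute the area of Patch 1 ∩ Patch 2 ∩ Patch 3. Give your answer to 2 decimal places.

66.45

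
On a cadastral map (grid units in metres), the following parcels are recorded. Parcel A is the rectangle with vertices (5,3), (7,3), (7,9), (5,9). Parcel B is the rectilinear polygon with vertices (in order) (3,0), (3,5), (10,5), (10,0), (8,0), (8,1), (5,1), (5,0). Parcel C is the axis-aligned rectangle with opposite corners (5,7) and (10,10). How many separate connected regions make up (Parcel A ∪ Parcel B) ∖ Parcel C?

(Parcel A ∪ Parcel B) ∖ Parcel C is a single connected region.

1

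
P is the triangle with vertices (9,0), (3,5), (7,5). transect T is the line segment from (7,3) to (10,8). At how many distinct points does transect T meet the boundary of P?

1

The segment meets the boundary at (7.48,3.8).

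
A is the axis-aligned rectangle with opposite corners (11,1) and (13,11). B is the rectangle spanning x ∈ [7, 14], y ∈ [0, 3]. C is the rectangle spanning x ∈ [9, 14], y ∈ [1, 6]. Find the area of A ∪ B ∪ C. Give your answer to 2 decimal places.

46.00

By inclusion–exclusion:
Individual areas: |A| = 20, |B| = 21, |C| = 25.
|A∩B|: x∈[11,13], y∈[1,3] → 2·2 = 4.
|A∩C|: x∈[11,13], y∈[1,6] → 2·5 = 10.
|B∩C|: x∈[9,14], y∈[1,3] → 5·2 = 10.
|A∩B∩C| = 4.
|A ∪ B ∪ C| = 66 − 24 + 4 = 46.00.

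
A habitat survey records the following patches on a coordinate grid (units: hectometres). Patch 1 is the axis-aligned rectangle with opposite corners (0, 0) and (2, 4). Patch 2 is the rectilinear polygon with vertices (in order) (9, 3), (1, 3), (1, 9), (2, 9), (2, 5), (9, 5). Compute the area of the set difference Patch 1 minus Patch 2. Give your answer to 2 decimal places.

|Patch 1| = 8, |Patch 1∩Patch 2| = 1.
|Patch 1 ∖ Patch 2| = |Patch 1| − |Patch 1∩Patch 2| = 8 − 1 = 7.00.

7.00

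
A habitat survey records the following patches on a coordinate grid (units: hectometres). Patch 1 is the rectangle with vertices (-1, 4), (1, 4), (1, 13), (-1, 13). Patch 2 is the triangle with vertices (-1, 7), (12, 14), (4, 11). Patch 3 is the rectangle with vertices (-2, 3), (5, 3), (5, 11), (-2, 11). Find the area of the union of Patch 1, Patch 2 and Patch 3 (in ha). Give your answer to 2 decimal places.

64.19

By inclusion–exclusion:
Individual areas: |Patch 1| = 18, |Patch 2| = 8.5, |Patch 3| = 56.
|Patch 1∩Patch 2| = 0.5231.
|Patch 1∩Patch 3|: x∈[-1,1], y∈[4,11] → 2·7 = 14.
|Patch 2∩Patch 3| = 4.3077.
|Patch 1∩Patch 2∩Patch 3| = 0.5231.
|Patch 1 ∪ Patch 2 ∪ Patch 3| = 82.5 − 18.8308 + 0.5231 = 64.19.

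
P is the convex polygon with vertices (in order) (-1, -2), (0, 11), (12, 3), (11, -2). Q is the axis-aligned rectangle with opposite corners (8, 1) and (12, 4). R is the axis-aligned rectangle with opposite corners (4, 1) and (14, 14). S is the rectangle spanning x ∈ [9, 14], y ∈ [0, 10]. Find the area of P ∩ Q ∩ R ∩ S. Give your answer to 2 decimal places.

7.85

The intersection is the polygon with vertices (9,1), (9,4), (10.5,4), (12,3), (11.6,1).
By the shoelace formula its area is 7.85.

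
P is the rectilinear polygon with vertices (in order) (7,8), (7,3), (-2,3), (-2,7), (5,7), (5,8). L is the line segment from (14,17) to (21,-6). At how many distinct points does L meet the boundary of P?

The segment lies entirely outside P and never meets its boundary.

0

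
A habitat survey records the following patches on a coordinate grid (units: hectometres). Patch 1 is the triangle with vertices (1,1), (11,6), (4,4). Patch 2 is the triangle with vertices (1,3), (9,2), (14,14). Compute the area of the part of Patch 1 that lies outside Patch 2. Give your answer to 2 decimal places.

1.44

|Patch 1| = 7.5, |Patch 1∩Patch 2| = 6.0607.
|Patch 1 ∖ Patch 2| = |Patch 1| − |Patch 1∩Patch 2| = 7.5 − 6.0607 = 1.44.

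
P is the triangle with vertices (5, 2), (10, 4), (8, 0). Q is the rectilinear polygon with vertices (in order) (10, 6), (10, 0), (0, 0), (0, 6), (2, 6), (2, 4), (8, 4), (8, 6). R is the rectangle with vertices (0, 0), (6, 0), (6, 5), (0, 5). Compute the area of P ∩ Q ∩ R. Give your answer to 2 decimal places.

0.53

The intersection is the polygon with vertices (5,2), (6,2.4), (6,1.333).
By the shoelace formula its area is 0.53.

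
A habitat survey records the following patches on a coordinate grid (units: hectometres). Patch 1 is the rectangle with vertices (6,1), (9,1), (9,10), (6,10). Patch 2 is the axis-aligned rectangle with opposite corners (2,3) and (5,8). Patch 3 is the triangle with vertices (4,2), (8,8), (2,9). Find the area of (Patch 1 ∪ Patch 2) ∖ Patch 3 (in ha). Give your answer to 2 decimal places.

|Patch 1 ∪ Patch 2| = 42.
|(Patch 1 ∪ Patch 2) ∩ Patch 3| = 13.25.
|(Patch 1 ∪ Patch 2) ∖ Patch 3| = 42 − 13.25 = 28.75.

28.75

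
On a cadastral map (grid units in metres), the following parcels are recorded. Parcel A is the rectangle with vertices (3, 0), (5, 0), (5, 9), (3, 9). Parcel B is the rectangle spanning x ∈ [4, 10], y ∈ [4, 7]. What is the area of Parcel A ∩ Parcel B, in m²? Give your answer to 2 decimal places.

3.00

|Parcel A∩Parcel B|: x∈[4,5], y∈[4,7] → 1·3 = 3.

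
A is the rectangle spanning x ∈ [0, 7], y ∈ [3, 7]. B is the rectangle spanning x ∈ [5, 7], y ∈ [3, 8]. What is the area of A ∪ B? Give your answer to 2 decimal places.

By inclusion–exclusion:
Individual areas: |A| = 28, |B| = 10.
|A∩B|: x∈[5,7], y∈[3,7] → 2·4 = 8.
|A ∪ B| = 38 − 8 = 30.00.

30.00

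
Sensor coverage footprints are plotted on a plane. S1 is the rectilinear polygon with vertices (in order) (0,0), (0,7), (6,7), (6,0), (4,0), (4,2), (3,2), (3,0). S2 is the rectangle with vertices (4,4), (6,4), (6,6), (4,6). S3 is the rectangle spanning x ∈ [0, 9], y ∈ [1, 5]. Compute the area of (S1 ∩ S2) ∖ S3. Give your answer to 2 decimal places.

|S1 ∩ S2| = 4.
|(S1 ∩ S2) ∩ S3| = 2.
|(S1 ∩ S2) ∖ S3| = 4 − 2 = 2.00.

2.00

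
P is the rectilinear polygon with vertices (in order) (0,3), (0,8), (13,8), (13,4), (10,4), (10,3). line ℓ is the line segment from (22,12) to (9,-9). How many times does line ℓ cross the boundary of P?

The segment lies entirely outside P and never meets its boundary.

0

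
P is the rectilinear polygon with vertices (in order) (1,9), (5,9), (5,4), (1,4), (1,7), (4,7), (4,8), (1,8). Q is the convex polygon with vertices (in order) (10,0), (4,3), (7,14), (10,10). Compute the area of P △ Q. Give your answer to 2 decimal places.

|P| = 17, |Q| = 52.5, |P∩Q| = 0.9697.
|P △ Q| = |P| + |Q| − 2·|P∩Q| = 17 + 52.5 − 1.9394 = 67.56.

67.56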